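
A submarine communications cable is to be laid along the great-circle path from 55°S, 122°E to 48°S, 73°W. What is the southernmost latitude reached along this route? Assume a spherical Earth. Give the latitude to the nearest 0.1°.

≈ 84.1°S

The great circle lies in the plane with unit normal n̂ = (p₁ × p₂)/|p₁ × p₂|.
Here n̂_z ≈ +0.102; the vertex latitude is φ_max = arccos|n̂_z| ≈ 84.1°.
Check via Clairaut: cos φ_max = |cos φ₁| · sin C = cos(55.0°)·sin(169.7°) ≈ 0.102, again giving ≈ 84.1°.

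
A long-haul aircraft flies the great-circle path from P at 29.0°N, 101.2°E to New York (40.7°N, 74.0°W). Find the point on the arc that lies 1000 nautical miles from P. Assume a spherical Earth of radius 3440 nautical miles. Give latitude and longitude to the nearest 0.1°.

Write both endpoints as unit vectors p₁, p₂ with components (cos φ cos λ, cos φ sin λ, sin φ).
The central angle between the endpoints is δ = arccos(p₁·p₂) ≈ 1.923 rad (110.2°). The total great-circle distance is δ·R ≈ 1.923 × 3440 ≈ 6614 nmi, so the target fraction is f = 1000/6614 ≈ 0.151.
Interpolate at f ≈ 0.151 with slerp weights a = sin((1−f)δ)/sin δ ≈ 1.063, b = sin(fδ)/sin δ ≈ 0.305.
p = a·p₁ + b·p₂ ≈ (-0.117, 0.690, 0.715); φ = arcsin(p_z) ≈ 45.61°, λ = atan2(p_y, p_x) ≈ 99.61°.

≈ 45.6°N, 99.6°E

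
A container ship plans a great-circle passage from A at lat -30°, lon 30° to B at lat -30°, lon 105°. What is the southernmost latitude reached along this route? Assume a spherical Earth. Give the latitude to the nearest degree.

The great circle lies in the plane with unit normal n̂ = (p₁ × p₂)/|p₁ × p₂|.
Here n̂_z ≈ +0.809; the vertex latitude is φ_max = arccos|n̂_z| ≈ 36.0°.

≈ -36°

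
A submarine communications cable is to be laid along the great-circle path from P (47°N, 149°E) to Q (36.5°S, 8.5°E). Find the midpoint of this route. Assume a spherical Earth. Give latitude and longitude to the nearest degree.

≈ (15°N, 66°E)

Convert each endpoint to a unit vector on the sphere (x = cos φ cos λ, y = cos φ sin λ, z = sin φ).
The central angle between the endpoints is δ = arccos(p₁·p₂) ≈ 2.602 rad (149.1°).
Interpolate at f = 1/2 with slerp weights a = sin((1−f)δ)/sin δ ≈ 1.877, b = sin(fδ)/sin δ ≈ 1.877.
p = a·p₁ + b·p₂ ≈ (0.395, 0.882, 0.256); φ = arcsin(p_z) ≈ 14.85°, λ = atan2(p_y, p_x) ≈ 65.88°.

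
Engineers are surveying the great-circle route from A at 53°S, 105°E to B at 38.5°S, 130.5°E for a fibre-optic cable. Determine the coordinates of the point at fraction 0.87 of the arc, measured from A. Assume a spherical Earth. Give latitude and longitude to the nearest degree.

≈ 41°S, 128°E

Write both endpoints as unit vectors p₁, p₂ with components (cos φ cos λ, cos φ sin λ, sin φ).
The central angle between the endpoints is δ = arccos(p₁·p₂) ≈ 0.397 rad (22.7°).
Interpolate at f = 0.87 with slerp weights a = sin((1−f)δ)/sin δ ≈ 0.133, b = sin(fδ)/sin δ ≈ 0.876.
p = a·p₁ + b·p₂ ≈ (-0.466, 0.599, -0.652); φ = arcsin(p_z) ≈ -40.67°, λ = atan2(p_y, p_x) ≈ 127.89°.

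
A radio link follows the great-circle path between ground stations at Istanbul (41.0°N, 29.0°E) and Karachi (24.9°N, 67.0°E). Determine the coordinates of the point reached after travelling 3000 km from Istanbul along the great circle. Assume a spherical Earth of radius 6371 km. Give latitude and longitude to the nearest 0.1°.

Convert each endpoint to a unit vector on the sphere (x = cos φ cos λ, y = cos φ sin λ, z = sin φ).
The central angle between the endpoints is δ = arccos(p₁·p₂) ≈ 0.617 rad (35.3°). The total great-circle distance is δ·R ≈ 0.617 × 6371 ≈ 3930 km, so the target fraction is f = 3000/3930 ≈ 0.763.
Interpolate at f ≈ 0.763 with slerp weights a = sin((1−f)δ)/sin δ ≈ 0.252, b = sin(fδ)/sin δ ≈ 0.784.
p = a·p₁ + b·p₂ ≈ (0.444, 0.747, 0.495); φ = arcsin(p_z) ≈ 29.68°, λ = atan2(p_y, p_x) ≈ 59.27°.

≈ (29.7°N, 59.3°E)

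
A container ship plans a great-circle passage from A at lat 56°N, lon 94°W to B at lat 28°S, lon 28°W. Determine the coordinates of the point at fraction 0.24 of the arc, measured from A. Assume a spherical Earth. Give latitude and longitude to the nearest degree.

Write both endpoints as unit vectors p₁, p₂ with components (cos φ cos λ, cos φ sin λ, sin φ).
The central angle between the endpoints is δ = arccos(p₁·p₂) ≈ 1.760 rad (100.9°).
Interpolate at f = 0.24 with slerp weights a = sin((1−f)δ)/sin δ ≈ 0.991, b = sin(fδ)/sin δ ≈ 0.417.
p = a·p₁ + b·p₂ ≈ (0.287, -0.726, 0.625); φ = arcsin(p_z) ≈ 38.71°, λ = atan2(p_y, p_x) ≈ -68.43°.

≈ lat 39°N, lon 68°W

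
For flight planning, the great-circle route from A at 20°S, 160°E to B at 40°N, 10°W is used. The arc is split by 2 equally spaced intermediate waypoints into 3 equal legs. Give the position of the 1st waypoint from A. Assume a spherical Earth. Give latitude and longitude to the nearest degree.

≈ 29°N, 141°E

Convert each endpoint to a unit vector on the sphere (x = cos φ cos λ, y = cos φ sin λ, z = sin φ).
The central angle between the endpoints is δ = arccos(p₁·p₂) ≈ 2.762 rad (158.2°).
Interpolate at f = 1/3 with slerp weights a = sin((1−f)δ)/sin δ ≈ 2.600, b = sin(fδ)/sin δ ≈ 2.147.
p = a·p₁ + b·p₂ ≈ (-0.676, 0.550, 0.491); φ = arcsin(p_z) ≈ 29.41°, λ = atan2(p_y, p_x) ≈ 140.86°.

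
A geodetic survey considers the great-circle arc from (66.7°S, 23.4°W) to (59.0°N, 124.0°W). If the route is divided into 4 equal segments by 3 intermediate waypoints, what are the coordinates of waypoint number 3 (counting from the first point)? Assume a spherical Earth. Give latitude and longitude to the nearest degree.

Convert each endpoint to a unit vector on the sphere (x = cos φ cos λ, y = cos φ sin λ, z = sin φ).
The central angle between the endpoints is δ = arccos(p₁·p₂) ≈ 2.541 rad (145.6°).
Interpolate at f = 3/4 with slerp weights a = sin((1−f)δ)/sin δ ≈ 1.049, b = sin(fδ)/sin δ ≈ 1.670.
p = a·p₁ + b·p₂ ≈ (-0.100, -0.878, 0.468); φ = arcsin(p_z) ≈ 27.91°, λ = atan2(p_y, p_x) ≈ -96.51°.

≈ (28°N, 97°W)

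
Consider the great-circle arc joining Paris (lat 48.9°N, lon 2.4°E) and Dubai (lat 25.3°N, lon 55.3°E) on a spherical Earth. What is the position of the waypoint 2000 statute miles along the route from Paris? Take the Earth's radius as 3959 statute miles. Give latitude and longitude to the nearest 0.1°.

≈ lat 37.1°N, lon 39.1°E

Convert each endpoint to a unit vector on the sphere (x = cos φ cos λ, y = cos φ sin λ, z = sin φ).
The central angle between the endpoints is δ = arccos(p₁·p₂) ≈ 0.822 rad (47.1°). The total great-circle distance is δ·R ≈ 0.822 × 3959 ≈ 3255 mi, so the target fraction is f = 2000/3255 ≈ 0.614.
Interpolate at f ≈ 0.614 with slerp weights a = sin((1−f)δ)/sin δ ≈ 0.426, b = sin(fδ)/sin δ ≈ 0.661.
p = a·p₁ + b·p₂ ≈ (0.619, 0.503, 0.603); φ = arcsin(p_z) ≈ 37.08°, λ = atan2(p_y, p_x) ≈ 39.06°.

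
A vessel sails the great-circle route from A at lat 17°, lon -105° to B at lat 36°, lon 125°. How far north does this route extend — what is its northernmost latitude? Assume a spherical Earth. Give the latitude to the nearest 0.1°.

≈ 51.2°

The great circle lies in the plane with unit normal n̂ = (p₁ × p₂)/|p₁ × p₂|.
Here n̂_z ≈ -0.627; the vertex latitude is φ_max = arccos|n̂_z| ≈ 51.2°.
Check via Clairaut: cos φ_max = |cos φ₁| · sin C = cos(17.0°)·sin(41.0°) ≈ 0.627, again giving ≈ 51.2°.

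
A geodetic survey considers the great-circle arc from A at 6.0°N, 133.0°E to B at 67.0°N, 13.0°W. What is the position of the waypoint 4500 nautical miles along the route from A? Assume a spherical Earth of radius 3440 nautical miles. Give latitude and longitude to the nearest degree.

≈ 74°N, 79°E

The haversine formula gives a central angle δ ≈ 1.799 rad (103.1°) between the endpoints. The total great-circle distance is δ·R ≈ 1.799 × 3440 ≈ 6188 nmi, so the target fraction is f = 4500/6188 ≈ 0.727.
Interpolate at f ≈ 0.727 with slerp weights a = sin((1−f)δ)/sin δ ≈ 0.484, b = sin(fδ)/sin δ ≈ 0.991.
p = a·p₁ + b·p₂ ≈ (0.049, 0.265, 0.963); φ = arcsin(p_z) ≈ 74.38°, λ = atan2(p_y, p_x) ≈ 79.43°.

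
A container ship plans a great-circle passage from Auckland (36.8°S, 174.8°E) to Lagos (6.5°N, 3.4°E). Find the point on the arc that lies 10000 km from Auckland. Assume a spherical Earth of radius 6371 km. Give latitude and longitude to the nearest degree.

≈ (50°S, 21°E)

Convert each endpoint to a unit vector on the sphere (x = cos φ cos λ, y = cos φ sin λ, z = sin φ).
The central angle between the endpoints is δ = arccos(p₁·p₂) ≈ 2.595 rad (148.7°). The total great-circle distance is δ·R ≈ 2.595 × 6371 ≈ 16535 km, so the target fraction is f = 10000/16535 ≈ 0.605.
Interpolate at f ≈ 0.605 with slerp weights a = sin((1−f)δ)/sin δ ≈ 1.646, b = sin(fδ)/sin δ ≈ 1.925.
p = a·p₁ + b·p₂ ≈ (0.597, 0.233, -0.768); φ = arcsin(p_z) ≈ -50.17°, λ = atan2(p_y, p_x) ≈ 21.32°.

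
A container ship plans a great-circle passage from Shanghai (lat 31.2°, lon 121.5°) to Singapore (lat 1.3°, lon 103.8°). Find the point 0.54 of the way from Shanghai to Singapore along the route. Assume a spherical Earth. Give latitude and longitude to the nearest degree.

Write both endpoints as unit vectors p₁, p₂ with components (cos φ cos λ, cos φ sin λ, sin φ).
The central angle between the endpoints is δ = arccos(p₁·p₂) ≈ 0.598 rad (34.3°).
Interpolate at f = 0.54 with slerp weights a = sin((1−f)δ)/sin δ ≈ 0.482, b = sin(fδ)/sin δ ≈ 0.564.
p = a·p₁ + b·p₂ ≈ (-0.350, 0.899, 0.263); φ = arcsin(p_z) ≈ 15.23°, λ = atan2(p_y, p_x) ≈ 111.27°.

≈ lat 15°, lon 111°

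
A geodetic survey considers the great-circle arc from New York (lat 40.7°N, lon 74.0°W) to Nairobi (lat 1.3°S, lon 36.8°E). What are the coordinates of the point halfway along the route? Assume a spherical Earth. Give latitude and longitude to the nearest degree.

From cos δ = sin φ₁ sin φ₂ + cos φ₁ cos φ₂ cos Δλ, the central angle is δ ≈ 1.859 rad (106.5°).
Interpolate at f = 1/2 with slerp weights a = sin((1−f)δ)/sin δ ≈ 0.836, b = sin(fδ)/sin δ ≈ 0.836.
p = a·p₁ + b·p₂ ≈ (0.844, -0.109, 0.526); φ = arcsin(p_z) ≈ 31.73°, λ = atan2(p_y, p_x) ≈ -7.33°.

≈ lat 32°N, lon 7°W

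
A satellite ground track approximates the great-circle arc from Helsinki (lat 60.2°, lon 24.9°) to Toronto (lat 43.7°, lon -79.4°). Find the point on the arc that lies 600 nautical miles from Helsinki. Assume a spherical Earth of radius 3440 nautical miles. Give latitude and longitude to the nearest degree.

Convert each endpoint to a unit vector on the sphere (x = cos φ cos λ, y = cos φ sin λ, z = sin φ).
The central angle between the endpoints is δ = arccos(p₁·p₂) ≈ 1.035 rad (59.3°). The total great-circle distance is δ·R ≈ 1.035 × 3440 ≈ 3559 nmi, so the target fraction is f = 600/3559 ≈ 0.169.
Interpolate at f ≈ 0.169 with slerp weights a = sin((1−f)δ)/sin δ ≈ 0.882, b = sin(fδ)/sin δ ≈ 0.202.
p = a·p₁ + b·p₂ ≈ (0.424, 0.041, 0.905); φ = arcsin(p_z) ≈ 64.77°, λ = atan2(p_y, p_x) ≈ 5.53°.

≈ lat 65°, lon 6°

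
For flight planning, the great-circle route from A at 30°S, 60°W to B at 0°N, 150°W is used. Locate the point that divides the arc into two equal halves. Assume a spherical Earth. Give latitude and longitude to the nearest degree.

≈ 21°S, 109°W

Write both endpoints as unit vectors p₁, p₂ with components (cos φ cos λ, cos φ sin λ, sin φ).
The central angle between the endpoints is δ = arccos(p₁·p₂) ≈ 1.571 rad (90.0°).
Interpolate at f = 1/2 with slerp weights a = sin((1−f)δ)/sin δ ≈ 0.707, b = sin(fδ)/sin δ ≈ 0.707.
p = a·p₁ + b·p₂ ≈ (-0.306, -0.884, -0.354); φ = arcsin(p_z) ≈ -20.70°, λ = atan2(p_y, p_x) ≈ -109.11°.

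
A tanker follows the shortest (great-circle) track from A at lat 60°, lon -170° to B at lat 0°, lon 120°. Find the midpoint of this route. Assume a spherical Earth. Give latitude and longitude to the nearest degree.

From cos δ = sin φ₁ sin φ₂ + cos φ₁ cos φ₂ cos Δλ, the central angle is δ ≈ 1.399 rad (80.2°).
Interpolate at f = 1/2 with slerp weights a = sin((1−f)δ)/sin δ ≈ 0.653, b = sin(fδ)/sin δ ≈ 0.653.
p = a·p₁ + b·p₂ ≈ (-0.648, 0.509, 0.566); φ = arcsin(p_z) ≈ 34.46°, λ = atan2(p_y, p_x) ≈ 141.86°.

≈ lat 34°, lon 142°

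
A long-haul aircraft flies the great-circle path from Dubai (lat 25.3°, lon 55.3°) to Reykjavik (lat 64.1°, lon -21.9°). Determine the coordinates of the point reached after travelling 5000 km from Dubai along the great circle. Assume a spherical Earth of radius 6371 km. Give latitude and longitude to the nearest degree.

Write both endpoints as unit vectors p₁, p₂ with components (cos φ cos λ, cos φ sin λ, sin φ).
The central angle between the endpoints is δ = arccos(p₁·p₂) ≈ 1.079 rad (61.8°). The total great-circle distance is δ·R ≈ 1.079 × 6371 ≈ 6876 km, so the target fraction is f = 5000/6876 ≈ 0.727.
Interpolate at f ≈ 0.727 with slerp weights a = sin((1−f)δ)/sin δ ≈ 0.329, b = sin(fδ)/sin δ ≈ 0.802.
p = a·p₁ + b·p₂ ≈ (0.494, 0.114, 0.862); φ = arcsin(p_z) ≈ 59.51°, λ = atan2(p_y, p_x) ≈ 13.00°.

≈ lat 60°, lon 13°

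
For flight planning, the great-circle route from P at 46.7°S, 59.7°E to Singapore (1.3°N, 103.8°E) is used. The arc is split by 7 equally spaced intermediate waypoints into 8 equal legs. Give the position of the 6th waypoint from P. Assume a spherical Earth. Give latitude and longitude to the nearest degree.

≈ 12°S, 95°E

Write both endpoints as unit vectors p₁, p₂ with components (cos φ cos λ, cos φ sin λ, sin φ).
The central angle between the endpoints is δ = arccos(p₁·p₂) ≈ 1.075 rad (61.6°).
Interpolate at f = 6/8 with slerp weights a = sin((1−f)δ)/sin δ ≈ 0.302, b = sin(fδ)/sin δ ≈ 0.820.
p = a·p₁ + b·p₂ ≈ (-0.091, 0.975, -0.201); φ = arcsin(p_z) ≈ -11.60°, λ = atan2(p_y, p_x) ≈ 95.34°.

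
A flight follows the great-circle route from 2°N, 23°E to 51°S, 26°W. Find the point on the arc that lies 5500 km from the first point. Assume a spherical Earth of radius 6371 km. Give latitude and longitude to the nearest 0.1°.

Write both endpoints as unit vectors p₁, p₂ with components (cos φ cos λ, cos φ sin λ, sin φ).
The central angle between the endpoints is δ = arccos(p₁·p₂) ≈ 1.175 rad (67.3°). The total great-circle distance is δ·R ≈ 1.175 × 6371 ≈ 7486 km, so the target fraction is f = 5500/7486 ≈ 0.735.
Interpolate at f ≈ 0.735 with slerp weights a = sin((1−f)δ)/sin δ ≈ 0.332, b = sin(fδ)/sin δ ≈ 0.824.
p = a·p₁ + b·p₂ ≈ (0.772, -0.097, -0.628); φ = arcsin(p_z) ≈ -38.94°, λ = atan2(p_y, p_x) ≈ -7.19°.

≈ 38.9°S, 7.2°W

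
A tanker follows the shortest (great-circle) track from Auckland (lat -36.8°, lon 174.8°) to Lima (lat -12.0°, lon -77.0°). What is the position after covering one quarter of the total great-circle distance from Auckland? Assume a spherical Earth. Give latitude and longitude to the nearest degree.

The haversine formula gives a central angle δ ≈ 1.691 rad (96.9°) between the endpoints.
Interpolate at f = 1/4 with slerp weights a = sin((1−f)δ)/sin δ ≈ 0.962, b = sin(fδ)/sin δ ≈ 0.413.
p = a·p₁ + b·p₂ ≈ (-0.676, -0.324, -0.662); φ = arcsin(p_z) ≈ -41.45°, λ = atan2(p_y, p_x) ≈ -154.38°.

≈ lat -41°, lon -154°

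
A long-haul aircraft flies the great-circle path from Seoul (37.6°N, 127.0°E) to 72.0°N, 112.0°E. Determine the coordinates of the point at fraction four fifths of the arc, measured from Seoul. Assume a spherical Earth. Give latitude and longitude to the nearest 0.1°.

≈ 65.3°N, 118.0°E

Convert each endpoint to a unit vector on the sphere (x = cos φ cos λ, y = cos φ sin λ, z = sin φ).
The central angle between the endpoints is δ = arccos(p₁·p₂) ≈ 0.615 rad (35.2°).
Interpolate at f = 4/5 with slerp weights a = sin((1−f)δ)/sin δ ≈ 0.213, b = sin(fδ)/sin δ ≈ 0.819.
p = a·p₁ + b·p₂ ≈ (-0.196, 0.369, 0.908); φ = arcsin(p_z) ≈ 65.29°, λ = atan2(p_y, p_x) ≈ 117.99°.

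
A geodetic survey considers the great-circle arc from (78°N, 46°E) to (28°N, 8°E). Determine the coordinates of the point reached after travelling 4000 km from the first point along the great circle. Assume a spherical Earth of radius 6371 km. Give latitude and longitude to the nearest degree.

≈ (45°N, 12°E)

Convert each endpoint to a unit vector on the sphere (x = cos φ cos λ, y = cos φ sin λ, z = sin φ).
The central angle between the endpoints is δ = arccos(p₁·p₂) ≈ 0.922 rad (52.9°). The total great-circle distance is δ·R ≈ 0.922 × 6371 ≈ 5877 km, so the target fraction is f = 4000/5877 ≈ 0.681.
Interpolate at f ≈ 0.681 with slerp weights a = sin((1−f)δ)/sin δ ≈ 0.364, b = sin(fδ)/sin δ ≈ 0.737.
p = a·p₁ + b·p₂ ≈ (0.697, 0.145, 0.702); φ = arcsin(p_z) ≈ 44.61°, λ = atan2(p_y, p_x) ≈ 11.76°.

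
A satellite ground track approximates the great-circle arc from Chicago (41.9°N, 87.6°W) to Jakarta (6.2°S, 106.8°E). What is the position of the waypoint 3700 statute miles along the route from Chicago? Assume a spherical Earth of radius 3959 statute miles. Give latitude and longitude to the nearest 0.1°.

Write both endpoints as unit vectors p₁, p₂ with components (cos φ cos λ, cos φ sin λ, sin φ).
The central angle between the endpoints is δ = arccos(p₁·p₂) ≈ 2.480 rad (142.1°). The total great-circle distance is δ·R ≈ 2.480 × 3959 ≈ 9817 mi, so the target fraction is f = 3700/9817 ≈ 0.377.
Interpolate at f ≈ 0.377 with slerp weights a = sin((1−f)δ)/sin δ ≈ 1.627, b = sin(fδ)/sin δ ≈ 1.309.
p = a·p₁ + b·p₂ ≈ (-0.325, 0.036, 0.945); φ = arcsin(p_z) ≈ 70.89°, λ = atan2(p_y, p_x) ≈ 173.69°.

≈ 70.9°N, 173.7°E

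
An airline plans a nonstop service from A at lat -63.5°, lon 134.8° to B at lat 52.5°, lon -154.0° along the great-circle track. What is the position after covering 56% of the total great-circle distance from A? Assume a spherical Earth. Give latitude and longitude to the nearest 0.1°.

≈ lat 0.6°, lon 179.2°

Write both endpoints as unit vectors p₁, p₂ with components (cos φ cos λ, cos φ sin λ, sin φ).
The central angle between the endpoints is δ = arccos(p₁·p₂) ≈ 2.243 rad (128.5°).
Interpolate at f = 0.56 with slerp weights a = sin((1−f)δ)/sin δ ≈ 1.066, b = sin(fδ)/sin δ ≈ 1.215.
p = a·p₁ + b·p₂ ≈ (-1.000, 0.013, 0.010); φ = arcsin(p_z) ≈ 0.57°, λ = atan2(p_y, p_x) ≈ 179.24°.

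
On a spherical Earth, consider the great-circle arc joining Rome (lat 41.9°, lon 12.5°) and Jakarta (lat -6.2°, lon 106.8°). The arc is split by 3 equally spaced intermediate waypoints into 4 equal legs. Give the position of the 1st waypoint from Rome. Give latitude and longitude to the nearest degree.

From cos δ = sin φ₁ sin φ₂ + cos φ₁ cos φ₂ cos Δλ, the central angle is δ ≈ 1.699 rad (97.3°).
Interpolate at f = 1/4 with slerp weights a = sin((1−f)δ)/sin δ ≈ 0.964, b = sin(fδ)/sin δ ≈ 0.415.
p = a·p₁ + b·p₂ ≈ (0.581, 0.551, 0.599); φ = arcsin(p_z) ≈ 36.80°, λ = atan2(p_y, p_x) ≈ 43.45°.

≈ lat 37°, lon 43°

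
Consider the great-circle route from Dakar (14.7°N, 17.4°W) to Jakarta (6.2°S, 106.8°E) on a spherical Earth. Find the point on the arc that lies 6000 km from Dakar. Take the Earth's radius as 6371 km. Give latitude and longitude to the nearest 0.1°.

Write both endpoints as unit vectors p₁, p₂ with components (cos φ cos λ, cos φ sin λ, sin φ).
The central angle between the endpoints is δ = arccos(p₁·p₂) ≈ 2.175 rad (124.6°). The total great-circle distance is δ·R ≈ 2.175 × 6371 ≈ 13855 km, so the target fraction is f = 6000/13855 ≈ 0.433.
Interpolate at f ≈ 0.433 with slerp weights a = sin((1−f)δ)/sin δ ≈ 1.146, b = sin(fδ)/sin δ ≈ 0.982.
p = a·p₁ + b·p₂ ≈ (0.776, 0.603, 0.185); φ = arcsin(p_z) ≈ 10.65°, λ = atan2(p_y, p_x) ≈ 37.88°.

≈ (10.6°N, 37.9°E)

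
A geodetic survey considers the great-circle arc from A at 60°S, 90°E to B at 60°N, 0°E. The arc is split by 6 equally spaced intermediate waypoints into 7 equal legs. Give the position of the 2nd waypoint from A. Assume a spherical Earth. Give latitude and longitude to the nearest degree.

≈ 27°S, 57°E

The haversine formula gives a central angle δ ≈ 2.419 rad (138.6°) between the endpoints.
Interpolate at f = 2/7 with slerp weights a = sin((1−f)δ)/sin δ ≈ 1.493, b = sin(fδ)/sin δ ≈ 0.964.
p = a·p₁ + b·p₂ ≈ (0.482, 0.747, -0.459); φ = arcsin(p_z) ≈ -27.30°, λ = atan2(p_y, p_x) ≈ 57.17°.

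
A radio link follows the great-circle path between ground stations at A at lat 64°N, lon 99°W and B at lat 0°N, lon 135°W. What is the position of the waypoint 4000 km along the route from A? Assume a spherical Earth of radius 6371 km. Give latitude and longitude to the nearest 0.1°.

≈ lat 31.8°N, lon 124.8°W

Convert each endpoint to a unit vector on the sphere (x = cos φ cos λ, y = cos φ sin λ, z = sin φ).
The central angle between the endpoints is δ = arccos(p₁·p₂) ≈ 1.208 rad (69.2°). The total great-circle distance is δ·R ≈ 1.208 × 6371 ≈ 7698 km, so the target fraction is f = 4000/7698 ≈ 0.520.
Interpolate at f ≈ 0.520 with slerp weights a = sin((1−f)δ)/sin δ ≈ 0.586, b = sin(fδ)/sin δ ≈ 0.628.
p = a·p₁ + b·p₂ ≈ (-0.484, -0.698, 0.527); φ = arcsin(p_z) ≈ 31.81°, λ = atan2(p_y, p_x) ≈ -124.76°.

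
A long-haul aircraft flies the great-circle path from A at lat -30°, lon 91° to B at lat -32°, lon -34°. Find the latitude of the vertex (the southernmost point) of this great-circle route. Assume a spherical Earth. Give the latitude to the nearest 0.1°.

≈ -52.5°

The great circle lies in the plane with unit normal n̂ = (p₁ × p₂)/|p₁ × p₂|.
Here n̂_z ≈ -0.609; the vertex latitude is φ_max = arccos|n̂_z| ≈ 52.5°.
Check via Clairaut: cos φ_max = |cos φ₁| · sin C = cos(30.0°)·sin(135.3°) ≈ 0.609, again giving ≈ 52.5°.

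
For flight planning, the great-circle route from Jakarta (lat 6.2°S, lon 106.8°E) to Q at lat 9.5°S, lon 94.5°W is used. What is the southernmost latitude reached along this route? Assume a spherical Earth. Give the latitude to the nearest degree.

The great circle lies in the plane with unit normal n̂ = (p₁ × p₂)/|p₁ × p₂|.
Here n̂_z ≈ +0.801; the vertex latitude is φ_max = arccos|n̂_z| ≈ 36.8°.
Check via Clairaut: cos φ_max = |cos φ₁| · sin C = cos(6.2°)·sin(126.3°) ≈ 0.801, again giving ≈ 36.8°.

≈ 37°S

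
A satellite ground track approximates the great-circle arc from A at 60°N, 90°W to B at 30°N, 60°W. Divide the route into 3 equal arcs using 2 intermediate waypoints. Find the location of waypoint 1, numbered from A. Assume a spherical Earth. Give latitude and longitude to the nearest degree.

≈ 51°N, 76°W

The haversine formula gives a central angle δ ≈ 0.630 rad (36.1°) between the endpoints.
Interpolate at f = 1/3 with slerp weights a = sin((1−f)δ)/sin δ ≈ 0.692, b = sin(fδ)/sin δ ≈ 0.354.
p = a·p₁ + b·p₂ ≈ (0.153, -0.611, 0.776); φ = arcsin(p_z) ≈ 50.92°, λ = atan2(p_y, p_x) ≈ -75.93°.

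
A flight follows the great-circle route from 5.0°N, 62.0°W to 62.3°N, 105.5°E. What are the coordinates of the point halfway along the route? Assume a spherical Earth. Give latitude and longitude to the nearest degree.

Convert each endpoint to a unit vector on the sphere (x = cos φ cos λ, y = cos φ sin λ, z = sin φ).
The central angle between the endpoints is δ = arccos(p₁·p₂) ≈ 1.955 rad (112.0°).
Interpolate at f = 1/2 with slerp weights a = sin((1−f)δ)/sin δ ≈ 0.894, b = sin(fδ)/sin δ ≈ 0.894.
p = a·p₁ + b·p₂ ≈ (0.307, -0.386, 0.870); φ = arcsin(p_z) ≈ 60.44°, λ = atan2(p_y, p_x) ≈ -51.49°.

≈ 60°N, 51°W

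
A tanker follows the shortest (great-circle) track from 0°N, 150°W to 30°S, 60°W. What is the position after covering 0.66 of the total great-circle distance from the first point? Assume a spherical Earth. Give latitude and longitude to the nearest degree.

Write both endpoints as unit vectors p₁, p₂ with components (cos φ cos λ, cos φ sin λ, sin φ).
The central angle between the endpoints is δ = arccos(p₁·p₂) ≈ 1.571 rad (90.0°).
Interpolate at f = 0.66 with slerp weights a = sin((1−f)δ)/sin δ ≈ 0.509, b = sin(fδ)/sin δ ≈ 0.861.
p = a·p₁ + b·p₂ ≈ (-0.068, -0.900, -0.430); φ = arcsin(p_z) ≈ -25.49°, λ = atan2(p_y, p_x) ≈ -94.33°.

≈ 25°S, 94°W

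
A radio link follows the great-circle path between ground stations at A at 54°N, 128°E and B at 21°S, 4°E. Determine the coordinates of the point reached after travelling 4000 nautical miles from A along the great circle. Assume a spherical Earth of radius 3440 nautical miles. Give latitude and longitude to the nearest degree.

Write both endpoints as unit vectors p₁, p₂ with components (cos φ cos λ, cos φ sin λ, sin φ).
The central angle between the endpoints is δ = arccos(p₁·p₂) ≈ 2.210 rad (126.6°). The total great-circle distance is δ·R ≈ 2.210 × 3440 ≈ 7603 nmi, so the target fraction is f = 4000/7603 ≈ 0.526.
Interpolate at f ≈ 0.526 with slerp weights a = sin((1−f)δ)/sin δ ≈ 1.079, b = sin(fδ)/sin δ ≈ 1.144.
p = a·p₁ + b·p₂ ≈ (0.675, 0.574, 0.463); φ = arcsin(p_z) ≈ 27.60°, λ = atan2(p_y, p_x) ≈ 40.41°.

≈ 28°N, 40°E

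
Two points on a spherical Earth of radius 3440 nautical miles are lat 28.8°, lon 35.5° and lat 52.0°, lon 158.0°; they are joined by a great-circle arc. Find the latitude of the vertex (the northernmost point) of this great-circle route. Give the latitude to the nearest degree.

≈ 63°

The great circle lies in the plane with unit normal n̂ = (p₁ × p₂)/|p₁ × p₂|.
Here n̂_z ≈ +0.457; the vertex latitude is φ_max = arccos|n̂_z| ≈ 62.8°.
Check via Clairaut: cos φ_max = |cos φ₁| · sin C = cos(28.8°)·sin(31.4°) ≈ 0.457, again giving ≈ 62.8°.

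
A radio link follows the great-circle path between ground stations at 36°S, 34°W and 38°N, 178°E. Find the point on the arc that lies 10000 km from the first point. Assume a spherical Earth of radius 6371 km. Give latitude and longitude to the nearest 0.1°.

Write both endpoints as unit vectors p₁, p₂ with components (cos φ cos λ, cos φ sin λ, sin φ).
The central angle between the endpoints is δ = arccos(p₁·p₂) ≈ 2.696 rad (154.5°). The total great-circle distance is δ·R ≈ 2.696 × 6371 ≈ 17179 km, so the target fraction is f = 10000/17179 ≈ 0.582.
Interpolate at f ≈ 0.582 with slerp weights a = sin((1−f)δ)/sin δ ≈ 2.097, b = sin(fδ)/sin δ ≈ 2.322.
p = a·p₁ + b·p₂ ≈ (-0.422, -0.885, 0.197); φ = arcsin(p_z) ≈ 11.37°, λ = atan2(p_y, p_x) ≈ -115.52°.

≈ 11.4°N, 115.5°W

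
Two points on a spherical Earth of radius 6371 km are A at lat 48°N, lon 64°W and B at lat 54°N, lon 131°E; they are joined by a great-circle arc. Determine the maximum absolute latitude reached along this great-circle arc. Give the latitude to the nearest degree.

≈ 84°N

The great circle lies in the plane with unit normal n̂ = (p₁ × p₂)/|p₁ × p₂|.
Here n̂_z ≈ -0.104; the vertex latitude is φ_max = arccos|n̂_z| ≈ 84.0°.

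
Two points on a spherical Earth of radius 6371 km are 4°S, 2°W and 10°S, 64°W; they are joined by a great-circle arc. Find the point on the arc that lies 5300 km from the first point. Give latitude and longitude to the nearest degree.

≈ 9°S, 50°W

Convert each endpoint to a unit vector on the sphere (x = cos φ cos λ, y = cos φ sin λ, z = sin φ).
The central angle between the endpoints is δ = arccos(p₁·p₂) ≈ 1.078 rad (61.7°). The total great-circle distance is δ·R ≈ 1.078 × 6371 ≈ 6866 km, so the target fraction is f = 5300/6866 ≈ 0.772.
Interpolate at f ≈ 0.772 with slerp weights a = sin((1−f)δ)/sin δ ≈ 0.276, b = sin(fδ)/sin δ ≈ 0.839.
p = a·p₁ + b·p₂ ≈ (0.638, -0.752, -0.165); φ = arcsin(p_z) ≈ -9.50°, λ = atan2(p_y, p_x) ≈ -49.72°.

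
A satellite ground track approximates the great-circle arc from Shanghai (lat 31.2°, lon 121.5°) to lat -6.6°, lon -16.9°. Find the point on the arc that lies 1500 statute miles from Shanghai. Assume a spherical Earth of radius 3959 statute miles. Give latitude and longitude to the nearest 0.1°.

Convert each endpoint to a unit vector on the sphere (x = cos φ cos λ, y = cos φ sin λ, z = sin φ).
The central angle between the endpoints is δ = arccos(p₁·p₂) ≈ 2.339 rad (134.0°). The total great-circle distance is δ·R ≈ 2.339 × 3959 ≈ 9261 mi, so the target fraction is f = 1500/9261 ≈ 0.162.
Interpolate at f ≈ 0.162 with slerp weights a = sin((1−f)δ)/sin δ ≈ 1.287, b = sin(fδ)/sin δ ≈ 0.514.
p = a·p₁ + b·p₂ ≈ (-0.086, 0.790, 0.607); φ = arcsin(p_z) ≈ 37.40°, λ = atan2(p_y, p_x) ≈ 96.22°.

≈ lat 37.4°, lon 96.2°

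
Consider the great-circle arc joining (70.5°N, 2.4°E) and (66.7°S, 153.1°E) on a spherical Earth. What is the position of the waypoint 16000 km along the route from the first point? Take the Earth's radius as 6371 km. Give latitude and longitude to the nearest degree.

Write both endpoints as unit vectors p₁, p₂ with components (cos φ cos λ, cos φ sin λ, sin φ).
The central angle between the endpoints is δ = arccos(p₁·p₂) ≈ 2.946 rad (168.8°). The total great-circle distance is δ·R ≈ 2.946 × 6371 ≈ 18768 km, so the target fraction is f = 16000/18768 ≈ 0.853.
Interpolate at f ≈ 0.853 with slerp weights a = sin((1−f)δ)/sin δ ≈ 2.165, b = sin(fδ)/sin δ ≈ 3.030.
p = a·p₁ + b·p₂ ≈ (-0.347, 0.573, -0.743); φ = arcsin(p_z) ≈ -47.97°, λ = atan2(p_y, p_x) ≈ 121.22°.

≈ (48°S, 121°E)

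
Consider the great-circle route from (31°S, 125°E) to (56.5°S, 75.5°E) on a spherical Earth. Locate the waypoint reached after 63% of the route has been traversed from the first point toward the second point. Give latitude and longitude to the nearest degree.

The haversine formula gives a central angle δ ≈ 0.743 rad (42.5°) between the endpoints.
Interpolate at f = 0.63 with slerp weights a = sin((1−f)δ)/sin δ ≈ 0.401, b = sin(fδ)/sin δ ≈ 0.667.
p = a·p₁ + b·p₂ ≈ (-0.105, 0.638, -0.763); φ = arcsin(p_z) ≈ -49.71°, λ = atan2(p_y, p_x) ≈ 99.35°.

≈ (50°S, 99°E)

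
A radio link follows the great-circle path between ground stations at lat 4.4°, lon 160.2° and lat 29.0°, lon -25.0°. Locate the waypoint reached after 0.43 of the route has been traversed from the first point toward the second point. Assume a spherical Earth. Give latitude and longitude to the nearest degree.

≈ lat 66°, lon 178°

From cos δ = sin φ₁ sin φ₂ + cos φ₁ cos φ₂ cos Δλ, the central angle is δ ≈ 2.552 rad (146.2°).
Interpolate at f = 0.43 with slerp weights a = sin((1−f)δ)/sin δ ≈ 1.787, b = sin(fδ)/sin δ ≈ 1.601.
p = a·p₁ + b·p₂ ≈ (-0.407, 0.012, 0.913); φ = arcsin(p_z) ≈ 65.97°, λ = atan2(p_y, p_x) ≈ 178.36°.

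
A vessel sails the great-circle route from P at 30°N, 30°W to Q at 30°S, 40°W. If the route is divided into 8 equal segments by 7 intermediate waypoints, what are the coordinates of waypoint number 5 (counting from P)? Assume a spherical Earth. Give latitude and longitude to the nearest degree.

Write both endpoints as unit vectors p₁, p₂ with components (cos φ cos λ, cos φ sin λ, sin φ).
The central angle between the endpoints is δ = arccos(p₁·p₂) ≈ 1.060 rad (60.8°).
Interpolate at f = 5/8 with slerp weights a = sin((1−f)δ)/sin δ ≈ 0.444, b = sin(fδ)/sin δ ≈ 0.705.
p = a·p₁ + b·p₂ ≈ (0.801, -0.585, -0.131); φ = arcsin(p_z) ≈ -7.51°, λ = atan2(p_y, p_x) ≈ -36.14°.

≈ 8°S, 36°W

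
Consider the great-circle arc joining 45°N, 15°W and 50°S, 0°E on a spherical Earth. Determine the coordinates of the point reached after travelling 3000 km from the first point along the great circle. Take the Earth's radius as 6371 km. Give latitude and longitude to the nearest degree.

≈ 18°N, 10°W

Write both endpoints as unit vectors p₁, p₂ with components (cos φ cos λ, cos φ sin λ, sin φ).
The central angle between the endpoints is δ = arccos(p₁·p₂) ≈ 1.674 rad (95.9°). The total great-circle distance is δ·R ≈ 1.674 × 6371 ≈ 10663 km, so the target fraction is f = 3000/10663 ≈ 0.281.
Interpolate at f ≈ 0.281 with slerp weights a = sin((1−f)δ)/sin δ ≈ 0.938, b = sin(fδ)/sin δ ≈ 0.456.
p = a·p₁ + b·p₂ ≈ (0.934, -0.172, 0.314); φ = arcsin(p_z) ≈ 18.29°, λ = atan2(p_y, p_x) ≈ -10.42°.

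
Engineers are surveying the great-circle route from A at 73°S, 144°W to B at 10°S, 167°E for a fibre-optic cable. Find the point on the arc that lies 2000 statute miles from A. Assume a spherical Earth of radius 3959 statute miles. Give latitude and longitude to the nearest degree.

≈ 49°S, 180°E

Convert each endpoint to a unit vector on the sphere (x = cos φ cos λ, y = cos φ sin λ, z = sin φ).
The central angle between the endpoints is δ = arccos(p₁·p₂) ≈ 1.208 rad (69.2°). The total great-circle distance is δ·R ≈ 1.208 × 3959 ≈ 4782 mi, so the target fraction is f = 2000/4782 ≈ 0.418.
Interpolate at f ≈ 0.418 with slerp weights a = sin((1−f)δ)/sin δ ≈ 0.691, b = sin(fδ)/sin δ ≈ 0.518.
p = a·p₁ + b·p₂ ≈ (-0.660, -0.004, -0.751); φ = arcsin(p_z) ≈ -48.68°, λ = atan2(p_y, p_x) ≈ -179.64°.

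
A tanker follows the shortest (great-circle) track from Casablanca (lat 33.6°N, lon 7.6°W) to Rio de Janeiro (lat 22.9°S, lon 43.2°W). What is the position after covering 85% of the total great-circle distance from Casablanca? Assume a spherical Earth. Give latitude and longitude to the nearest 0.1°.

≈ lat 14.4°S, lon 37.8°W

The haversine formula gives a central angle δ ≈ 1.150 rad (65.9°) between the endpoints.
Interpolate at f = 0.85 with slerp weights a = sin((1−f)δ)/sin δ ≈ 0.188, b = sin(fδ)/sin δ ≈ 0.908.
p = a·p₁ + b·p₂ ≈ (0.765, -0.594, -0.249); φ = arcsin(p_z) ≈ -14.44°, λ = atan2(p_y, p_x) ≈ -37.80°.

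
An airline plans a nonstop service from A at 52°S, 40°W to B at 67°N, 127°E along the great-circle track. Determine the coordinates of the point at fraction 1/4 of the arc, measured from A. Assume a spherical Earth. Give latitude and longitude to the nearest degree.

≈ 12°S, 28°W

The haversine formula gives a central angle δ ≈ 2.857 rad (163.7°) between the endpoints.
Interpolate at f = 1/4 with slerp weights a = sin((1−f)δ)/sin δ ≈ 2.994, b = sin(fδ)/sin δ ≈ 2.333.
p = a·p₁ + b·p₂ ≈ (0.864, -0.457, -0.212); φ = arcsin(p_z) ≈ -12.26°, λ = atan2(p_y, p_x) ≈ -27.89°.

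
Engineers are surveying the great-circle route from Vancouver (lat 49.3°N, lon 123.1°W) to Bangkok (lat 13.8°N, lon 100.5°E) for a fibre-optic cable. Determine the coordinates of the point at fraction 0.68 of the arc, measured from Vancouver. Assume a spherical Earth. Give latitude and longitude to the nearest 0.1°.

The haversine formula gives a central angle δ ≈ 1.852 rad (106.1°) between the endpoints.
Interpolate at f = 0.68 with slerp weights a = sin((1−f)δ)/sin δ ≈ 0.582, b = sin(fδ)/sin δ ≈ 0.991.
p = a·p₁ + b·p₂ ≈ (-0.382, 0.629, 0.677); φ = arcsin(p_z) ≈ 42.63°, λ = atan2(p_y, p_x) ≈ 121.32°.

≈ lat 42.6°N, lon 121.3°E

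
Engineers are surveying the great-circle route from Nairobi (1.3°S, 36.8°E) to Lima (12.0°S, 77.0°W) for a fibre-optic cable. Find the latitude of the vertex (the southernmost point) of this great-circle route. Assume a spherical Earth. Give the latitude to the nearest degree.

The great circle lies in the plane with unit normal n̂ = (p₁ × p₂)/|p₁ × p₂|.
Here n̂_z ≈ -0.972; the vertex latitude is φ_max = arccos|n̂_z| ≈ 13.7°.
Check via Clairaut: cos φ_max = |cos φ₁| · sin C = cos(1.3°)·sin(103.6°) ≈ 0.972, again giving ≈ 13.7°.

≈ 14°S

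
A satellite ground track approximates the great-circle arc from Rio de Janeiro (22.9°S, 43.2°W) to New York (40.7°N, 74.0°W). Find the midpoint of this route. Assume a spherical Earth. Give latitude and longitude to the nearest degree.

Convert each endpoint to a unit vector on the sphere (x = cos φ cos λ, y = cos φ sin λ, z = sin φ).
The central angle between the endpoints is δ = arccos(p₁·p₂) ≈ 1.217 rad (69.7°).
Interpolate at f = 1/2 with slerp weights a = sin((1−f)δ)/sin δ ≈ 0.609, b = sin(fδ)/sin δ ≈ 0.609.
p = a·p₁ + b·p₂ ≈ (0.537, -0.828, 0.160); φ = arcsin(p_z) ≈ 9.22°, λ = atan2(p_y, p_x) ≈ -57.07°.

≈ (9°N, 57°W)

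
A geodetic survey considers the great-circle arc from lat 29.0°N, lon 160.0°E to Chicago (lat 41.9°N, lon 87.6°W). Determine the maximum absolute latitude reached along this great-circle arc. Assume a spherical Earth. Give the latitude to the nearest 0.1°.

The great circle lies in the plane with unit normal n̂ = (p₁ × p₂)/|p₁ × p₂|.
Here n̂_z ≈ +0.604; the vertex latitude is φ_max = arccos|n̂_z| ≈ 52.9°.
Check via Clairaut: cos φ_max = |cos φ₁| · sin C = cos(29.0°)·sin(43.6°) ≈ 0.604, again giving ≈ 52.9°.

≈ 52.9°N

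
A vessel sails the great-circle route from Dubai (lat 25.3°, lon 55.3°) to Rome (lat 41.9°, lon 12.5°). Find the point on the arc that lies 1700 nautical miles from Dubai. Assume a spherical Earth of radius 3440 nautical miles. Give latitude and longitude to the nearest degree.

≈ lat 39°, lon 26°

Convert each endpoint to a unit vector on the sphere (x = cos φ cos λ, y = cos φ sin λ, z = sin φ).
The central angle between the endpoints is δ = arccos(p₁·p₂) ≈ 0.677 rad (38.8°). The total great-circle distance is δ·R ≈ 0.677 × 3440 ≈ 2331 nmi, so the target fraction is f = 1700/2331 ≈ 0.729.
Interpolate at f ≈ 0.729 with slerp weights a = sin((1−f)δ)/sin δ ≈ 0.291, b = sin(fδ)/sin δ ≈ 0.757.
p = a·p₁ + b·p₂ ≈ (0.700, 0.338, 0.630); φ = arcsin(p_z) ≈ 39.02°, λ = atan2(p_y, p_x) ≈ 25.79°.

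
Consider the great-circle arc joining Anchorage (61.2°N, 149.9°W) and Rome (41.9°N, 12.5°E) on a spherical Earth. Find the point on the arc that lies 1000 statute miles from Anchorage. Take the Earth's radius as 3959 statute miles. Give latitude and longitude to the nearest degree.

The haversine formula gives a central angle δ ≈ 1.325 rad (75.9°) between the endpoints. The total great-circle distance is δ·R ≈ 1.325 × 3959 ≈ 5245 mi, so the target fraction is f = 1000/5245 ≈ 0.191.
Interpolate at f ≈ 0.191 with slerp weights a = sin((1−f)δ)/sin δ ≈ 0.906, b = sin(fδ)/sin δ ≈ 0.258.
p = a·p₁ + b·p₂ ≈ (-0.190, -0.177, 0.966); φ = arcsin(p_z) ≈ 74.93°, λ = atan2(p_y, p_x) ≈ -137.01°.

≈ 75°N, 137°W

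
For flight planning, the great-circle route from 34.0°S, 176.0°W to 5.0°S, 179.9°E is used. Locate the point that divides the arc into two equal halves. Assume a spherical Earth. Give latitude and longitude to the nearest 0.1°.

Write both endpoints as unit vectors p₁, p₂ with components (cos φ cos λ, cos φ sin λ, sin φ).
The central angle between the endpoints is δ = arccos(p₁·p₂) ≈ 0.510 rad (29.2°).
Interpolate at f = 1/2 with slerp weights a = sin((1−f)δ)/sin δ ≈ 0.517, b = sin(fδ)/sin δ ≈ 0.517.
p = a·p₁ + b·p₂ ≈ (-0.942, -0.029, -0.334); φ = arcsin(p_z) ≈ -19.51°, λ = atan2(p_y, p_x) ≈ -178.24°.

≈ 19.5°S, 178.2°W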